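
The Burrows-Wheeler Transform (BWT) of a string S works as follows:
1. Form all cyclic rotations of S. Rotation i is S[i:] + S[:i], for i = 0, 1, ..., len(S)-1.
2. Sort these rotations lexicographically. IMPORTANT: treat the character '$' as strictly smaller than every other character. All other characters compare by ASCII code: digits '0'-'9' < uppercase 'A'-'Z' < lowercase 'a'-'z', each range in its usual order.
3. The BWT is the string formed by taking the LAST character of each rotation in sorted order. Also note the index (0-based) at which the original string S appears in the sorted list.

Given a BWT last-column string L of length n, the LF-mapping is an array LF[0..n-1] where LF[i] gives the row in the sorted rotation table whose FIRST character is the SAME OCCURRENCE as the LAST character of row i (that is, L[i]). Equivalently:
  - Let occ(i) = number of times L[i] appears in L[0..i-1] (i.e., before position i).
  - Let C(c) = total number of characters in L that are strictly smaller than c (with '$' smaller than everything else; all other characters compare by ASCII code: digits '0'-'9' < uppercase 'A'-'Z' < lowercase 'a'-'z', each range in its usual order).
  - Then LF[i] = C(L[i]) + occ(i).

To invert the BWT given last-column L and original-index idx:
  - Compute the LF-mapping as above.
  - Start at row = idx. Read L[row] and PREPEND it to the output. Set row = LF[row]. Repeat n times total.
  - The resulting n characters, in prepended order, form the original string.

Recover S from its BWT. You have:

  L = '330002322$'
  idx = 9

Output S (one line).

Answer: 323000223$

Derivation:
LF mapping: 7 8 1 2 3 4 9 5 6 0
Walk LF starting at row 9, prepending L[row]:
  step 1: row=9, L[9]='$', prepend. Next row=LF[9]=0
  step 2: row=0, L[0]='3', prepend. Next row=LF[0]=7
  step 3: row=7, L[7]='2', prepend. Next row=LF[7]=5
  step 4: row=5, L[5]='2', prepend. Next row=LF[5]=4
  step 5: row=4, L[4]='0', prepend. Next row=LF[4]=3
  step 6: row=3, L[3]='0', prepend. Next row=LF[3]=2
  step 7: row=2, L[2]='0', prepend. Next row=LF[2]=1
  step 8: row=1, L[1]='3', prepend. Next row=LF[1]=8
  step 9: row=8, L[8]='2', prepend. Next row=LF[8]=6
  step 10: row=6, L[6]='3', prepend. Next row=LF[6]=9
Reversed output: 323000223$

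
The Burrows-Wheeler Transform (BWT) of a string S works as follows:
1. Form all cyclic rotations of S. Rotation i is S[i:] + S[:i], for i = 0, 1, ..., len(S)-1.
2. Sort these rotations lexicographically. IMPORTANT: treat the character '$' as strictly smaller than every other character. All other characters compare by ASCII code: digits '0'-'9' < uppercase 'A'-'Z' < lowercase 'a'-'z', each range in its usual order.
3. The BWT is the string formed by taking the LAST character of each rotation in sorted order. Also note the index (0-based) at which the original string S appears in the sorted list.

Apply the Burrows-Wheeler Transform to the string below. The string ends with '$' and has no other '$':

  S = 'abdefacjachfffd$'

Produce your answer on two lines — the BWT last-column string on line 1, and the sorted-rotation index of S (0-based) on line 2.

Answer: d$jfaaafbdeffhcc
1

Derivation:
All 16 rotations (rotation i = S[i:]+S[:i]):
  rot[0] = abdefacjachfffd$
  rot[1] = bdefacjachfffd$a
  rot[2] = defacjachfffd$ab
  rot[3] = efacjachfffd$abd
  rot[4] = facjachfffd$abde
  rot[5] = acjachfffd$abdef
  rot[6] = cjachfffd$abdefa
  rot[7] = jachfffd$abdefac
  rot[8] = achfffd$abdefacj
  rot[9] = chfffd$abdefacja
  rot[10] = hfffd$abdefacjac
  rot[11] = fffd$abdefacjach
  rot[12] = ffd$abdefacjachf
  rot[13] = fd$abdefacjachff
  rot[14] = d$abdefacjachfff
  rot[15] = $abdefacjachfffd
Sorted (with $ < everything):
  sorted[0] = $abdefacjachfffd  (last char: 'd')
  sorted[1] = abdefacjachfffd$  (last char: '$')
  sorted[2] = achfffd$abdefacj  (last char: 'j')
  sorted[3] = acjachfffd$abdef  (last char: 'f')
  sorted[4] = bdefacjachfffd$a  (last char: 'a')
  sorted[5] = chfffd$abdefacja  (last char: 'a')
  sorted[6] = cjachfffd$abdefa  (last char: 'a')
  sorted[7] = d$abdefacjachfff  (last char: 'f')
  sorted[8] = defacjachfffd$ab  (last char: 'b')
  sorted[9] = efacjachfffd$abd  (last char: 'd')
  sorted[10] = facjachfffd$abde  (last char: 'e')
  sorted[11] = fd$abdefacjachff  (last char: 'f')
  sorted[12] = ffd$abdefacjachf  (last char: 'f')
  sorted[13] = fffd$abdefacjach  (last char: 'h')
  sorted[14] = hfffd$abdefacjac  (last char: 'c')
  sorted[15] = jachfffd$abdefac  (last char: 'c')
Last column: d$jfaaafbdeffhcc
Original string S is at sorted index 1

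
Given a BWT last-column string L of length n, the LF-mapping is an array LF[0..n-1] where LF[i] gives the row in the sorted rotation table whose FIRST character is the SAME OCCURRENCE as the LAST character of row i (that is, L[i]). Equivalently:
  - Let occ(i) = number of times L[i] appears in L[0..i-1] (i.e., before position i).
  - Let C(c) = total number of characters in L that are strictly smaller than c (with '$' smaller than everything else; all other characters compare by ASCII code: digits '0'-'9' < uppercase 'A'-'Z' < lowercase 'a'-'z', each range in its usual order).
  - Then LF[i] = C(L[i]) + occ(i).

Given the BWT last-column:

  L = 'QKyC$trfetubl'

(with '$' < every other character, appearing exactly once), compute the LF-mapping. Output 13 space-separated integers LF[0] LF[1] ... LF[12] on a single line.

Answer: 3 2 12 1 0 9 8 6 5 10 11 4 7

Derivation:
Char counts: '$':1, 'C':1, 'K':1, 'Q':1, 'b':1, 'e':1, 'f':1, 'l':1, 'r':1, 't':2, 'u':1, 'y':1
C (first-col start): C('$')=0, C('C')=1, C('K')=2, C('Q')=3, C('b')=4, C('e')=5, C('f')=6, C('l')=7, C('r')=8, C('t')=9, C('u')=11, C('y')=12
L[0]='Q': occ=0, LF[0]=C('Q')+0=3+0=3
L[1]='K': occ=0, LF[1]=C('K')+0=2+0=2
L[2]='y': occ=0, LF[2]=C('y')+0=12+0=12
L[3]='C': occ=0, LF[3]=C('C')+0=1+0=1
L[4]='$': occ=0, LF[4]=C('$')+0=0+0=0
L[5]='t': occ=0, LF[5]=C('t')+0=9+0=9
L[6]='r': occ=0, LF[6]=C('r')+0=8+0=8
L[7]='f': occ=0, LF[7]=C('f')+0=6+0=6
L[8]='e': occ=0, LF[8]=C('e')+0=5+0=5
L[9]='t': occ=1, LF[9]=C('t')+1=9+1=10
L[10]='u': occ=0, LF[10]=C('u')+0=11+0=11
L[11]='b': occ=0, LF[11]=C('b')+0=4+0=4
L[12]='l': occ=0, LF[12]=C('l')+0=7+0=7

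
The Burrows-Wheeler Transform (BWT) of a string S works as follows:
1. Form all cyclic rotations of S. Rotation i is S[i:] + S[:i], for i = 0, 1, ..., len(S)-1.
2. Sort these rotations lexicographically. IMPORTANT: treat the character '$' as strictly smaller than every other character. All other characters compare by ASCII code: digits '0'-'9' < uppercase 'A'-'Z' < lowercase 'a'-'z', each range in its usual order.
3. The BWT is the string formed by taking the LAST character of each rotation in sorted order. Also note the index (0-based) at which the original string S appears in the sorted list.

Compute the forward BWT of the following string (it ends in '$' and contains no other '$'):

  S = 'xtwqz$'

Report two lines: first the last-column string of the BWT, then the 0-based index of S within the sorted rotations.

All 6 rotations (rotation i = S[i:]+S[:i]):
  rot[0] = xtwqz$
  rot[1] = twqz$x
  rot[2] = wqz$xt
  rot[3] = qz$xtw
  rot[4] = z$xtwq
  rot[5] = $xtwqz
Sorted (with $ < everything):
  sorted[0] = $xtwqz  (last char: 'z')
  sorted[1] = qz$xtw  (last char: 'w')
  sorted[2] = twqz$x  (last char: 'x')
  sorted[3] = wqz$xt  (last char: 't')
  sorted[4] = xtwqz$  (last char: '$')
  sorted[5] = z$xtwq  (last char: 'q')
Last column: zwxt$q
Original string S is at sorted index 4

Answer: zwxt$q
4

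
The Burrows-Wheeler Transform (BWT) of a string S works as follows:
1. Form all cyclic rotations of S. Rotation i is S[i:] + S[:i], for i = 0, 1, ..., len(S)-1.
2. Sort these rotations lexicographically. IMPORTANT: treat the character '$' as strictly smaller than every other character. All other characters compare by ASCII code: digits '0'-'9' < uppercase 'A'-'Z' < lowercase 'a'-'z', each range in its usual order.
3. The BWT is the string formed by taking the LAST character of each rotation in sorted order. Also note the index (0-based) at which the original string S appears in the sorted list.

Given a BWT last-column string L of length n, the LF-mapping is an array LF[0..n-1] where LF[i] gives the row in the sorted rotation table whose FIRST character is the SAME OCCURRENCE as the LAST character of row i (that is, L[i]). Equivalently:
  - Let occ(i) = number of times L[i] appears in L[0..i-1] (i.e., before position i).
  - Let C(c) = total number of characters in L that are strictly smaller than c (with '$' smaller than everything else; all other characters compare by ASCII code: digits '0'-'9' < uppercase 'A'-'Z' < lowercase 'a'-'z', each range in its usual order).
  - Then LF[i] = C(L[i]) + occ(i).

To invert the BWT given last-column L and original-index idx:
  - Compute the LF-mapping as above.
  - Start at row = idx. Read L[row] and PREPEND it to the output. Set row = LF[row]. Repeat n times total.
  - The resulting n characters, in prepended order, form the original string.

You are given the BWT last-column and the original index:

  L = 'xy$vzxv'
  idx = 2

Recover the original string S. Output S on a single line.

LF mapping: 3 5 0 1 6 4 2
Walk LF starting at row 2, prepending L[row]:
  step 1: row=2, L[2]='$', prepend. Next row=LF[2]=0
  step 2: row=0, L[0]='x', prepend. Next row=LF[0]=3
  step 3: row=3, L[3]='v', prepend. Next row=LF[3]=1
  step 4: row=1, L[1]='y', prepend. Next row=LF[1]=5
  step 5: row=5, L[5]='x', prepend. Next row=LF[5]=4
  step 6: row=4, L[4]='z', prepend. Next row=LF[4]=6
  step 7: row=6, L[6]='v', prepend. Next row=LF[6]=2
Reversed output: vzxyvx$

Answer: vzxyvx$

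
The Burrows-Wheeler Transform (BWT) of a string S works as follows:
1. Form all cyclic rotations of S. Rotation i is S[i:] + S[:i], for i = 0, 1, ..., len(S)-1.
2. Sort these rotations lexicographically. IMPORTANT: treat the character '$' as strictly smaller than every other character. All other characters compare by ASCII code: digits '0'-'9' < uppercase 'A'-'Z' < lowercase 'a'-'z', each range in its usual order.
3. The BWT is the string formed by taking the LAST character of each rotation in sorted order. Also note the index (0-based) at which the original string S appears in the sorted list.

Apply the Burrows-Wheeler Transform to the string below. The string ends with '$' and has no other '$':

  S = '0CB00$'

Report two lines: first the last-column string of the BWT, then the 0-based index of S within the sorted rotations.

Answer: 00B$C0
3

Derivation:
All 6 rotations (rotation i = S[i:]+S[:i]):
  rot[0] = 0CB00$
  rot[1] = CB00$0
  rot[2] = B00$0C
  rot[3] = 00$0CB
  rot[4] = 0$0CB0
  rot[5] = $0CB00
Sorted (with $ < everything):
  sorted[0] = $0CB00  (last char: '0')
  sorted[1] = 0$0CB0  (last char: '0')
  sorted[2] = 00$0CB  (last char: 'B')
  sorted[3] = 0CB00$  (last char: '$')
  sorted[4] = B00$0C  (last char: 'C')
  sorted[5] = CB00$0  (last char: '0')
Last column: 00B$C0
Original string S is at sorted index 3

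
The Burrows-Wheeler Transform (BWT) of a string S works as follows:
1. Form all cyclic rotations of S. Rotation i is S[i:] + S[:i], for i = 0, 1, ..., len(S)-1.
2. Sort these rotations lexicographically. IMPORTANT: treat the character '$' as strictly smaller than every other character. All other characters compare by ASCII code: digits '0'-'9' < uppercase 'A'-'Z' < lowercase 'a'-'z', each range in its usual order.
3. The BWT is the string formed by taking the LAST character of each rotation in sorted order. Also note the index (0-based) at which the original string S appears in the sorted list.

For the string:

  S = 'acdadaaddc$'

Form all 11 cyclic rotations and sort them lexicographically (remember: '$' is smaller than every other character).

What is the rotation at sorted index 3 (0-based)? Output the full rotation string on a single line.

All 11 rotations (rotation i = S[i:]+S[:i]):
  rot[0] = acdadaaddc$
  rot[1] = cdadaaddc$a
  rot[2] = dadaaddc$ac
  rot[3] = adaaddc$acd
  rot[4] = daaddc$acda
  rot[5] = aaddc$acdad
  rot[6] = addc$acdada
  rot[7] = ddc$acdadaa
  rot[8] = dc$acdadaad
  rot[9] = c$acdadaadd
  rot[10] = $acdadaaddc
Sorted (with $ < everything):
  sorted[0] = $acdadaaddc
  sorted[1] = aaddc$acdad
  sorted[2] = acdadaaddc$
  sorted[3] = adaaddc$acd
  sorted[4] = addc$acdada
  sorted[5] = c$acdadaadd
  sorted[6] = cdadaaddc$a
  sorted[7] = daaddc$acda
  sorted[8] = dadaaddc$ac
  sorted[9] = dc$acdadaad
  sorted[10] = ddc$acdadaa
sorted[3] = adaaddc$acd

Answer: adaaddc$acd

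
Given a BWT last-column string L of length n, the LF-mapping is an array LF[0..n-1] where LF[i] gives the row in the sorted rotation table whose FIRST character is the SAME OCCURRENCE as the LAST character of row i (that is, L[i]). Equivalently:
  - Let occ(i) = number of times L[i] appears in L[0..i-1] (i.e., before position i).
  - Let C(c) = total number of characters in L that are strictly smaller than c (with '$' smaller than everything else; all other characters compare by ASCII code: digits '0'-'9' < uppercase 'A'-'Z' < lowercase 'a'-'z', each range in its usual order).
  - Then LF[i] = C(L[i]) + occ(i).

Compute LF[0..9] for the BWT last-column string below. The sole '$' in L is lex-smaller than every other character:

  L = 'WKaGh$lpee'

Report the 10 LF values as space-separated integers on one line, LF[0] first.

Answer: 3 2 4 1 7 0 8 9 5 6

Derivation:
Char counts: '$':1, 'G':1, 'K':1, 'W':1, 'a':1, 'e':2, 'h':1, 'l':1, 'p':1
C (first-col start): C('$')=0, C('G')=1, C('K')=2, C('W')=3, C('a')=4, C('e')=5, C('h')=7, C('l')=8, C('p')=9
L[0]='W': occ=0, LF[0]=C('W')+0=3+0=3
L[1]='K': occ=0, LF[1]=C('K')+0=2+0=2
L[2]='a': occ=0, LF[2]=C('a')+0=4+0=4
L[3]='G': occ=0, LF[3]=C('G')+0=1+0=1
L[4]='h': occ=0, LF[4]=C('h')+0=7+0=7
L[5]='$': occ=0, LF[5]=C('$')+0=0+0=0
L[6]='l': occ=0, LF[6]=C('l')+0=8+0=8
L[7]='p': occ=0, LF[7]=C('p')+0=9+0=9
L[8]='e': occ=0, LF[8]=C('e')+0=5+0=5
L[9]='e': occ=1, LF[9]=C('e')+1=5+1=6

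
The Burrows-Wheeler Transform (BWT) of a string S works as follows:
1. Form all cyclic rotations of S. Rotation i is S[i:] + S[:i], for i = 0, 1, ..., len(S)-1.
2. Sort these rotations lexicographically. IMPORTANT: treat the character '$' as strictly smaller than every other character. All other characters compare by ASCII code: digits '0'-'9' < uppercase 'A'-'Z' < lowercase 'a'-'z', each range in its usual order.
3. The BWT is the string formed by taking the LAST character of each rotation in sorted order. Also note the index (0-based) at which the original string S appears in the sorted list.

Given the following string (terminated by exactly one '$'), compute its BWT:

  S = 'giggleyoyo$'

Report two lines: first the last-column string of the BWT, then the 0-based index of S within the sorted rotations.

Answer: oli$gggyyoe
3

Derivation:
All 11 rotations (rotation i = S[i:]+S[:i]):
  rot[0] = giggleyoyo$
  rot[1] = iggleyoyo$g
  rot[2] = ggleyoyo$gi
  rot[3] = gleyoyo$gig
  rot[4] = leyoyo$gigg
  rot[5] = eyoyo$giggl
  rot[6] = yoyo$giggle
  rot[7] = oyo$giggley
  rot[8] = yo$giggleyo
  rot[9] = o$giggleyoy
  rot[10] = $giggleyoyo
Sorted (with $ < everything):
  sorted[0] = $giggleyoyo  (last char: 'o')
  sorted[1] = eyoyo$giggl  (last char: 'l')
  sorted[2] = ggleyoyo$gi  (last char: 'i')
  sorted[3] = giggleyoyo$  (last char: '$')
  sorted[4] = gleyoyo$gig  (last char: 'g')
  sorted[5] = iggleyoyo$g  (last char: 'g')
  sorted[6] = leyoyo$gigg  (last char: 'g')
  sorted[7] = o$giggleyoy  (last char: 'y')
  sorted[8] = oyo$giggley  (last char: 'y')
  sorted[9] = yo$giggleyo  (last char: 'o')
  sorted[10] = yoyo$giggle  (last char: 'e')
Last column: oli$gggyyoe
Original string S is at sorted index 3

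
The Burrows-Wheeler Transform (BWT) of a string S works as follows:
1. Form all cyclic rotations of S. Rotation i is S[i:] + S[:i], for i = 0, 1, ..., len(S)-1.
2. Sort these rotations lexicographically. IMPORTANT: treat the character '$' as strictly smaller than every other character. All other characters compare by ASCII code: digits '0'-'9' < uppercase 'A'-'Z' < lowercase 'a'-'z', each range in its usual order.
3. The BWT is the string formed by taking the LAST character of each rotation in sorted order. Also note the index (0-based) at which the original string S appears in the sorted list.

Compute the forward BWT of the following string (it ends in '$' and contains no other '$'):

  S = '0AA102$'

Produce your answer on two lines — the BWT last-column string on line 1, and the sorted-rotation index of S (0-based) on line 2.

All 7 rotations (rotation i = S[i:]+S[:i]):
  rot[0] = 0AA102$
  rot[1] = AA102$0
  rot[2] = A102$0A
  rot[3] = 102$0AA
  rot[4] = 02$0AA1
  rot[5] = 2$0AA10
  rot[6] = $0AA102
Sorted (with $ < everything):
  sorted[0] = $0AA102  (last char: '2')
  sorted[1] = 02$0AA1  (last char: '1')
  sorted[2] = 0AA102$  (last char: '$')
  sorted[3] = 102$0AA  (last char: 'A')
  sorted[4] = 2$0AA10  (last char: '0')
  sorted[5] = A102$0A  (last char: 'A')
  sorted[6] = AA102$0  (last char: '0')
Last column: 21$A0A0
Original string S is at sorted index 2

Answer: 21$A0A0
2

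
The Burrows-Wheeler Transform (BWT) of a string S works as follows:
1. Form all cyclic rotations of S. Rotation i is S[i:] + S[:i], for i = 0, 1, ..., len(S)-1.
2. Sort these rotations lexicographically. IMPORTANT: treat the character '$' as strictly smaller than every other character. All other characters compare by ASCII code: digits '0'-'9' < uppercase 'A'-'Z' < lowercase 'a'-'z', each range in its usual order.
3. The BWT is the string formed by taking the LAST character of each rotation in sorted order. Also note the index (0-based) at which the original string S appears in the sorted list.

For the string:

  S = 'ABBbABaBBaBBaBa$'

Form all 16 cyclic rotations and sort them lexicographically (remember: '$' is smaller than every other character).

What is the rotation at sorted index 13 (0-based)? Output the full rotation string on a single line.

Answer: aBBaBa$ABBbABaBB

Derivation:
All 16 rotations (rotation i = S[i:]+S[:i]):
  rot[0] = ABBbABaBBaBBaBa$
  rot[1] = BBbABaBBaBBaBa$A
  rot[2] = BbABaBBaBBaBa$AB
  rot[3] = bABaBBaBBaBa$ABB
  rot[4] = ABaBBaBBaBa$ABBb
  rot[5] = BaBBaBBaBa$ABBbA
  rot[6] = aBBaBBaBa$ABBbAB
  rot[7] = BBaBBaBa$ABBbABa
  rot[8] = BaBBaBa$ABBbABaB
  rot[9] = aBBaBa$ABBbABaBB
  rot[10] = BBaBa$ABBbABaBBa
  rot[11] = BaBa$ABBbABaBBaB
  rot[12] = aBa$ABBbABaBBaBB
  rot[13] = Ba$ABBbABaBBaBBa
  rot[14] = a$ABBbABaBBaBBaB
  rot[15] = $ABBbABaBBaBBaBa
Sorted (with $ < everything):
  sorted[0] = $ABBbABaBBaBBaBa
  sorted[1] = ABBbABaBBaBBaBa$
  sorted[2] = ABaBBaBBaBa$ABBb
  sorted[3] = BBaBBaBa$ABBbABa
  sorted[4] = BBaBa$ABBbABaBBa
  sorted[5] = BBbABaBBaBBaBa$A
  sorted[6] = Ba$ABBbABaBBaBBa
  sorted[7] = BaBBaBBaBa$ABBbA
  sorted[8] = BaBBaBa$ABBbABaB
  sorted[9] = BaBa$ABBbABaBBaB
  sorted[10] = BbABaBBaBBaBa$AB
  sorted[11] = a$ABBbABaBBaBBaB
  sorted[12] = aBBaBBaBa$ABBbAB
  sorted[13] = aBBaBa$ABBbABaBB
  sorted[14] = aBa$ABBbABaBBaBB
  sorted[15] = bABaBBaBBaBa$ABB
sorted[13] = aBBaBa$ABBbABaBB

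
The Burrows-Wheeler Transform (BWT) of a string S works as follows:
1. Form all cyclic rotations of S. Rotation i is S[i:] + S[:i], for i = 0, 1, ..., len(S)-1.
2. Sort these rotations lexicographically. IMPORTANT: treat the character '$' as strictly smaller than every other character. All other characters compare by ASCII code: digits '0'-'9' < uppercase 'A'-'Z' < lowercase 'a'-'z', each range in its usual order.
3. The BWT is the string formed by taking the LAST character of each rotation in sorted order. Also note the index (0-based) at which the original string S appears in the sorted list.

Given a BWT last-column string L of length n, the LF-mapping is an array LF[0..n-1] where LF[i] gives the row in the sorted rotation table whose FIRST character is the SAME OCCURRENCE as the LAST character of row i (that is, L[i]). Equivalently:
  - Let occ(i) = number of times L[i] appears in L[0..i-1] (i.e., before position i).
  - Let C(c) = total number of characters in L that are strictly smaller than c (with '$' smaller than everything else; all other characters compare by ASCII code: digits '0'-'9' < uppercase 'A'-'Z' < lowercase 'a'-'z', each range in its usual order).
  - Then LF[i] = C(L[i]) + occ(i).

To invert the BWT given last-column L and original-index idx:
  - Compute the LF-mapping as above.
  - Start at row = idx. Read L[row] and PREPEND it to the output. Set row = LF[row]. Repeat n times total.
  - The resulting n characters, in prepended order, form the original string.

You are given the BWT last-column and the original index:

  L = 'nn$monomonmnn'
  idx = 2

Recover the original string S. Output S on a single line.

Answer: mnnononnmmon$

Derivation:
LF mapping: 4 5 0 1 10 6 11 2 12 7 3 8 9
Walk LF starting at row 2, prepending L[row]:
  step 1: row=2, L[2]='$', prepend. Next row=LF[2]=0
  step 2: row=0, L[0]='n', prepend. Next row=LF[0]=4
  step 3: row=4, L[4]='o', prepend. Next row=LF[4]=10
  step 4: row=10, L[10]='m', prepend. Next row=LF[10]=3
  step 5: row=3, L[3]='m', prepend. Next row=LF[3]=1
  step 6: row=1, L[1]='n', prepend. Next row=LF[1]=5
  step 7: row=5, L[5]='n', prepend. Next row=LF[5]=6
  step 8: row=6, L[6]='o', prepend. Next row=LF[6]=11
  step 9: row=11, L[11]='n', prepend. Next row=LF[11]=8
  step 10: row=8, L[8]='o', prepend. Next row=LF[8]=12
  step 11: row=12, L[12]='n', prepend. Next row=LF[12]=9
  step 12: row=9, L[9]='n', prepend. Next row=LF[9]=7
  step 13: row=7, L[7]='m', prepend. Next row=LF[7]=2
Reversed output: mnnononnmmon$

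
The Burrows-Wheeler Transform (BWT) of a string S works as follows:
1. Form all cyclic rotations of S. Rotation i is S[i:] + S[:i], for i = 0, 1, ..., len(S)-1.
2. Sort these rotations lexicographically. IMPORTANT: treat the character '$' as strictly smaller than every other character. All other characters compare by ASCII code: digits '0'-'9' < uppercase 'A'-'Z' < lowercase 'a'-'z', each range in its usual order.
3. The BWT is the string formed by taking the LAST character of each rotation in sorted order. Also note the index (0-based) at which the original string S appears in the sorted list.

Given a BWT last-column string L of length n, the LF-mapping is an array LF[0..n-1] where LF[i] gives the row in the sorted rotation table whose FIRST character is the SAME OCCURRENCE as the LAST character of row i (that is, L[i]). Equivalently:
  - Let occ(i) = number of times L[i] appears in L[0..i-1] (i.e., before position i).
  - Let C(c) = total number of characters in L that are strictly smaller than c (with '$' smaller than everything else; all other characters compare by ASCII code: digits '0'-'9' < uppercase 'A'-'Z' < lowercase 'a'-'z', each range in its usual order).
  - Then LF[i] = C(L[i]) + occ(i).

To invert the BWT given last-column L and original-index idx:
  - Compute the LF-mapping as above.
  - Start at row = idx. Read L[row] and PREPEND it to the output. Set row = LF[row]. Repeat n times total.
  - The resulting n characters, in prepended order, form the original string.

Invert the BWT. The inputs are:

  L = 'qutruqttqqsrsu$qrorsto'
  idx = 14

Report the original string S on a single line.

Answer: suotqtoussrtqrrtuqqrq$

Derivation:
LF mapping: 3 19 15 8 20 4 16 17 5 6 12 9 13 21 0 7 10 1 11 14 18 2
Walk LF starting at row 14, prepending L[row]:
  step 1: row=14, L[14]='$', prepend. Next row=LF[14]=0
  step 2: row=0, L[0]='q', prepend. Next row=LF[0]=3
  step 3: row=3, L[3]='r', prepend. Next row=LF[3]=8
  step 4: row=8, L[8]='q', prepend. Next row=LF[8]=5
  step 5: row=5, L[5]='q', prepend. Next row=LF[5]=4
  step 6: row=4, L[4]='u', prepend. Next row=LF[4]=20
  step 7: row=20, L[20]='t', prepend. Next row=LF[20]=18
  step 8: row=18, L[18]='r', prepend. Next row=LF[18]=11
  step 9: row=11, L[11]='r', prepend. Next row=LF[11]=9
  step 10: row=9, L[9]='q', prepend. Next row=LF[9]=6
  step 11: row=6, L[6]='t', prepend. Next row=LF[6]=16
  step 12: row=16, L[16]='r', prepend. Next row=LF[16]=10
  step 13: row=10, L[10]='s', prepend. Next row=LF[10]=12
  step 14: row=12, L[12]='s', prepend. Next row=LF[12]=13
  step 15: row=13, L[13]='u', prepend. Next row=LF[13]=21
  step 16: row=21, L[21]='o', prepend. Next row=LF[21]=2
  step 17: row=2, L[2]='t', prepend. Next row=LF[2]=15
  step 18: row=15, L[15]='q', prepend. Next row=LF[15]=7
  step 19: row=7, L[7]='t', prepend. Next row=LF[7]=17
  step 20: row=17, L[17]='o', prepend. Next row=LF[17]=1
  step 21: row=1, L[1]='u', prepend. Next row=LF[1]=19
  step 22: row=19, L[19]='s', prepend. Next row=LF[19]=14
Reversed output: suotqtoussrtqrrtuqqrq$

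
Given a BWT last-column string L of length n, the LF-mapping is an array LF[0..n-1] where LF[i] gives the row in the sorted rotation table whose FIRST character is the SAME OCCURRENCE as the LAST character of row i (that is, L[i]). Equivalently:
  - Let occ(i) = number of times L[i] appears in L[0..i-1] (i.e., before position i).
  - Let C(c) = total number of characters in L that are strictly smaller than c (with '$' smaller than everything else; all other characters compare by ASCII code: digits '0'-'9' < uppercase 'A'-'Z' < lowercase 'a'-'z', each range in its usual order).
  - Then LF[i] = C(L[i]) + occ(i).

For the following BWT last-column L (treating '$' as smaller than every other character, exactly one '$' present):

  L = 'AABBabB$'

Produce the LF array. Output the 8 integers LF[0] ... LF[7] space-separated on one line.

Char counts: '$':1, 'A':2, 'B':3, 'a':1, 'b':1
C (first-col start): C('$')=0, C('A')=1, C('B')=3, C('a')=6, C('b')=7
L[0]='A': occ=0, LF[0]=C('A')+0=1+0=1
L[1]='A': occ=1, LF[1]=C('A')+1=1+1=2
L[2]='B': occ=0, LF[2]=C('B')+0=3+0=3
L[3]='B': occ=1, LF[3]=C('B')+1=3+1=4
L[4]='a': occ=0, LF[4]=C('a')+0=6+0=6
L[5]='b': occ=0, LF[5]=C('b')+0=7+0=7
L[6]='B': occ=2, LF[6]=C('B')+2=3+2=5
L[7]='$': occ=0, LF[7]=C('$')+0=0+0=0

Answer: 1 2 3 4 6 7 5 0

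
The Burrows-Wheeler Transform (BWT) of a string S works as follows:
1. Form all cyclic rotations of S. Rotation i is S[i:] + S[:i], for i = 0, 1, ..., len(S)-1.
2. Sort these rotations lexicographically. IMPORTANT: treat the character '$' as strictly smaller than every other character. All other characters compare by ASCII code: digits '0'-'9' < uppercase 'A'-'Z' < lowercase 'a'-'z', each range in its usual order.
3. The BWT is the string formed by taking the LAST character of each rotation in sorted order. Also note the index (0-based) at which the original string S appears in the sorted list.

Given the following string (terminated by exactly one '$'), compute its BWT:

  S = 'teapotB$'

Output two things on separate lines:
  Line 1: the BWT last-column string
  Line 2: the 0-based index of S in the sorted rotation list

All 8 rotations (rotation i = S[i:]+S[:i]):
  rot[0] = teapotB$
  rot[1] = eapotB$t
  rot[2] = apotB$te
  rot[3] = potB$tea
  rot[4] = otB$teap
  rot[5] = tB$teapo
  rot[6] = B$teapot
  rot[7] = $teapotB
Sorted (with $ < everything):
  sorted[0] = $teapotB  (last char: 'B')
  sorted[1] = B$teapot  (last char: 't')
  sorted[2] = apotB$te  (last char: 'e')
  sorted[3] = eapotB$t  (last char: 't')
  sorted[4] = otB$teap  (last char: 'p')
  sorted[5] = potB$tea  (last char: 'a')
  sorted[6] = tB$teapo  (last char: 'o')
  sorted[7] = teapotB$  (last char: '$')
Last column: Btetpao$
Original string S is at sorted index 7

Answer: Btetpao$
7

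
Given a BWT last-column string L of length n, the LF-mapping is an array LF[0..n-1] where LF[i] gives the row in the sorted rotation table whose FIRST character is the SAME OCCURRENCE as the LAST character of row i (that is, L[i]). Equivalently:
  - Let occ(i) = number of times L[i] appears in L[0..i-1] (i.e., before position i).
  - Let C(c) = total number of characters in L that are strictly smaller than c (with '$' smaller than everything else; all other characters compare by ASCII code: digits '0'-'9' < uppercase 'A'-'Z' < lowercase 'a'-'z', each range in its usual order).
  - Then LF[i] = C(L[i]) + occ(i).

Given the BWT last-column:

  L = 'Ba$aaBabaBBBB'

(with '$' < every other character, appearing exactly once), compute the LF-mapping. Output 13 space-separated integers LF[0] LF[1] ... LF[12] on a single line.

Char counts: '$':1, 'B':6, 'a':5, 'b':1
C (first-col start): C('$')=0, C('B')=1, C('a')=7, C('b')=12
L[0]='B': occ=0, LF[0]=C('B')+0=1+0=1
L[1]='a': occ=0, LF[1]=C('a')+0=7+0=7
L[2]='$': occ=0, LF[2]=C('$')+0=0+0=0
L[3]='a': occ=1, LF[3]=C('a')+1=7+1=8
L[4]='a': occ=2, LF[4]=C('a')+2=7+2=9
L[5]='B': occ=1, LF[5]=C('B')+1=1+1=2
L[6]='a': occ=3, LF[6]=C('a')+3=7+3=10
L[7]='b': occ=0, LF[7]=C('b')+0=12+0=12
L[8]='a': occ=4, LF[8]=C('a')+4=7+4=11
L[9]='B': occ=2, LF[9]=C('B')+2=1+2=3
L[10]='B': occ=3, LF[10]=C('B')+3=1+3=4
L[11]='B': occ=4, LF[11]=C('B')+4=1+4=5
L[12]='B': occ=5, LF[12]=C('B')+5=1+5=6

Answer: 1 7 0 8 9 2 10 12 11 3 4 5 6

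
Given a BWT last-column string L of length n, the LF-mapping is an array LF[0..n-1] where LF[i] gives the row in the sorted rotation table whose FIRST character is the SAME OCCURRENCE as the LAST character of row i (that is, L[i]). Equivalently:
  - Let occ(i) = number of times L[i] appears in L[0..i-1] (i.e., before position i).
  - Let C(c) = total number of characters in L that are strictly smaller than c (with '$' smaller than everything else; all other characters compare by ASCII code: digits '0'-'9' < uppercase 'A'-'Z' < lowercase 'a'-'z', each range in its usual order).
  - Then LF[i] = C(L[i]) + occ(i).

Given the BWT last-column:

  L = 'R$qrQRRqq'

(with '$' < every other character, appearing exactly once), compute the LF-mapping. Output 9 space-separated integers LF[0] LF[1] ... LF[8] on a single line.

Char counts: '$':1, 'Q':1, 'R':3, 'q':3, 'r':1
C (first-col start): C('$')=0, C('Q')=1, C('R')=2, C('q')=5, C('r')=8
L[0]='R': occ=0, LF[0]=C('R')+0=2+0=2
L[1]='$': occ=0, LF[1]=C('$')+0=0+0=0
L[2]='q': occ=0, LF[2]=C('q')+0=5+0=5
L[3]='r': occ=0, LF[3]=C('r')+0=8+0=8
L[4]='Q': occ=0, LF[4]=C('Q')+0=1+0=1
L[5]='R': occ=1, LF[5]=C('R')+1=2+1=3
L[6]='R': occ=2, LF[6]=C('R')+2=2+2=4
L[7]='q': occ=1, LF[7]=C('q')+1=5+1=6
L[8]='q': occ=2, LF[8]=C('q')+2=5+2=7

Answer: 2 0 5 8 1 3 4 6 7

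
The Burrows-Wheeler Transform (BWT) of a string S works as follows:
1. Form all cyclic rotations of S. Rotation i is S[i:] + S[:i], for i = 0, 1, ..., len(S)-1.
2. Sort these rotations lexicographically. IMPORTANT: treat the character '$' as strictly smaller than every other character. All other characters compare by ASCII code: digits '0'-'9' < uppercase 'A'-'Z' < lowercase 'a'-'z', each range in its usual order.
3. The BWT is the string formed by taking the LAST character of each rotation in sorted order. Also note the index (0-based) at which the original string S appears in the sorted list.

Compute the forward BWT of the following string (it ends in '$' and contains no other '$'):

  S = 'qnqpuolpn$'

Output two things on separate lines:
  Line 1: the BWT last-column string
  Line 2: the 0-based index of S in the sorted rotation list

Answer: nopqulq$np
7

Derivation:
All 10 rotations (rotation i = S[i:]+S[:i]):
  rot[0] = qnqpuolpn$
  rot[1] = nqpuolpn$q
  rot[2] = qpuolpn$qn
  rot[3] = puolpn$qnq
  rot[4] = uolpn$qnqp
  rot[5] = olpn$qnqpu
  rot[6] = lpn$qnqpuo
  rot[7] = pn$qnqpuol
  rot[8] = n$qnqpuolp
  rot[9] = $qnqpuolpn
Sorted (with $ < everything):
  sorted[0] = $qnqpuolpn  (last char: 'n')
  sorted[1] = lpn$qnqpuo  (last char: 'o')
  sorted[2] = n$qnqpuolp  (last char: 'p')
  sorted[3] = nqpuolpn$q  (last char: 'q')
  sorted[4] = olpn$qnqpu  (last char: 'u')
  sorted[5] = pn$qnqpuol  (last char: 'l')
  sorted[6] = puolpn$qnq  (last char: 'q')
  sorted[7] = qnqpuolpn$  (last char: '$')
  sorted[8] = qpuolpn$qn  (last char: 'n')
  sorted[9] = uolpn$qnqp  (last char: 'p')
Last column: nopqulq$np
Original string S is at sorted index 7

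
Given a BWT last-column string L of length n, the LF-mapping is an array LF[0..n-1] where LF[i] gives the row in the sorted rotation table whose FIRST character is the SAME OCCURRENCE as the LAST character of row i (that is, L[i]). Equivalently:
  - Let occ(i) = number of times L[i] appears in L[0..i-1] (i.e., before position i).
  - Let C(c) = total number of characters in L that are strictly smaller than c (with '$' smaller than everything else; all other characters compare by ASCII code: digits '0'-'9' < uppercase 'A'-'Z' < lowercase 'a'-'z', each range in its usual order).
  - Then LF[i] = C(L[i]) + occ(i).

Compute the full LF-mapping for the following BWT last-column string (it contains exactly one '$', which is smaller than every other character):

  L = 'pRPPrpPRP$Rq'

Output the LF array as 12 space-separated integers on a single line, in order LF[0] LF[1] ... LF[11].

Char counts: '$':1, 'P':4, 'R':3, 'p':2, 'q':1, 'r':1
C (first-col start): C('$')=0, C('P')=1, C('R')=5, C('p')=8, C('q')=10, C('r')=11
L[0]='p': occ=0, LF[0]=C('p')+0=8+0=8
L[1]='R': occ=0, LF[1]=C('R')+0=5+0=5
L[2]='P': occ=0, LF[2]=C('P')+0=1+0=1
L[3]='P': occ=1, LF[3]=C('P')+1=1+1=2
L[4]='r': occ=0, LF[4]=C('r')+0=11+0=11
L[5]='p': occ=1, LF[5]=C('p')+1=8+1=9
L[6]='P': occ=2, LF[6]=C('P')+2=1+2=3
L[7]='R': occ=1, LF[7]=C('R')+1=5+1=6
L[8]='P': occ=3, LF[8]=C('P')+3=1+3=4
L[9]='$': occ=0, LF[9]=C('$')+0=0+0=0
L[10]='R': occ=2, LF[10]=C('R')+2=5+2=7
L[11]='q': occ=0, LF[11]=C('q')+0=10+0=10

Answer: 8 5 1 2 11 9 3 6 4 0 7 10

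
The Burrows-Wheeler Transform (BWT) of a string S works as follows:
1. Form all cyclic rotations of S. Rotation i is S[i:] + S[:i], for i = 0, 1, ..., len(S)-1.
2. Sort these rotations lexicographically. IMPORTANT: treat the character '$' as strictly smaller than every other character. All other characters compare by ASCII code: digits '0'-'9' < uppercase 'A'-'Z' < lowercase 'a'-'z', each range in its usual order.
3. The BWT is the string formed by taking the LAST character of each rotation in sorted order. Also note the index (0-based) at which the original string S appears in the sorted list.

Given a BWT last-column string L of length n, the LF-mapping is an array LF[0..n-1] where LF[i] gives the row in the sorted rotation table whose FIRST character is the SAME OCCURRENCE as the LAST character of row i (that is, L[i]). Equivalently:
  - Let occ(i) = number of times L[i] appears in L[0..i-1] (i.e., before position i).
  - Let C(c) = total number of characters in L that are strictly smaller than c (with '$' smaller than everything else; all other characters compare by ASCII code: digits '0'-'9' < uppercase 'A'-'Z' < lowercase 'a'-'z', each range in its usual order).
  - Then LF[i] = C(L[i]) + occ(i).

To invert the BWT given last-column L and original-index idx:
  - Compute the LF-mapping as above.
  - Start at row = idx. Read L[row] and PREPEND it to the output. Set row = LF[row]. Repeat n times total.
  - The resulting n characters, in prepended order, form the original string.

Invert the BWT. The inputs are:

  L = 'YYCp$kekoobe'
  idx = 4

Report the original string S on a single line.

Answer: bookkeepYCY$

Derivation:
LF mapping: 2 3 1 11 0 7 5 8 9 10 4 6
Walk LF starting at row 4, prepending L[row]:
  step 1: row=4, L[4]='$', prepend. Next row=LF[4]=0
  step 2: row=0, L[0]='Y', prepend. Next row=LF[0]=2
  step 3: row=2, L[2]='C', prepend. Next row=LF[2]=1
  step 4: row=1, L[1]='Y', prepend. Next row=LF[1]=3
  step 5: row=3, L[3]='p', prepend. Next row=LF[3]=11
  step 6: row=11, L[11]='e', prepend. Next row=LF[11]=6
  step 7: row=6, L[6]='e', prepend. Next row=LF[6]=5
  step 8: row=5, L[5]='k', prepend. Next row=LF[5]=7
  step 9: row=7, L[7]='k', prepend. Next row=LF[7]=8
  step 10: row=8, L[8]='o', prepend. Next row=LF[8]=9
  step 11: row=9, L[9]='o', prepend. Next row=LF[9]=10
  step 12: row=10, L[10]='b', prepend. Next row=LF[10]=4
Reversed output: bookkeepYCY$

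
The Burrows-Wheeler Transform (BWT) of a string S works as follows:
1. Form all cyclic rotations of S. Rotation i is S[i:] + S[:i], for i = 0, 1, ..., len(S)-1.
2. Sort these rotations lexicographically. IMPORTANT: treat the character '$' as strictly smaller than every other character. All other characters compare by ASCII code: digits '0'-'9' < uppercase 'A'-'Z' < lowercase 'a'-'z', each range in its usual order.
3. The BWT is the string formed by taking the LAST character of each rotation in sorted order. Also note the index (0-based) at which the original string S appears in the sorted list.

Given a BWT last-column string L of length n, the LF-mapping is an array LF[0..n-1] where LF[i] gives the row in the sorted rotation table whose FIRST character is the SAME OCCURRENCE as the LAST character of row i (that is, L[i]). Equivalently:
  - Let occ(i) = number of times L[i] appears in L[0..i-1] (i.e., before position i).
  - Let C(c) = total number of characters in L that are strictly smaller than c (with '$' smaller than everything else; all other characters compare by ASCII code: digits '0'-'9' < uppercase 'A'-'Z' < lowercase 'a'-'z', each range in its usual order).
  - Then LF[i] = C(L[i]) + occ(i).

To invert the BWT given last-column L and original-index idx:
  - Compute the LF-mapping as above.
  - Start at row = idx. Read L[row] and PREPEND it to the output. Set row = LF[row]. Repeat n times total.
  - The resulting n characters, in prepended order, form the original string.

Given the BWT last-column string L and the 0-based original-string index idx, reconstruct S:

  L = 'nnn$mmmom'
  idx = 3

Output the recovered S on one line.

LF mapping: 5 6 7 0 1 2 3 8 4
Walk LF starting at row 3, prepending L[row]:
  step 1: row=3, L[3]='$', prepend. Next row=LF[3]=0
  step 2: row=0, L[0]='n', prepend. Next row=LF[0]=5
  step 3: row=5, L[5]='m', prepend. Next row=LF[5]=2
  step 4: row=2, L[2]='n', prepend. Next row=LF[2]=7
  step 5: row=7, L[7]='o', prepend. Next row=LF[7]=8
  step 6: row=8, L[8]='m', prepend. Next row=LF[8]=4
  step 7: row=4, L[4]='m', prepend. Next row=LF[4]=1
  step 8: row=1, L[1]='n', prepend. Next row=LF[1]=6
  step 9: row=6, L[6]='m', prepend. Next row=LF[6]=3
Reversed output: mnmmonmn$

Answer: mnmmonmn$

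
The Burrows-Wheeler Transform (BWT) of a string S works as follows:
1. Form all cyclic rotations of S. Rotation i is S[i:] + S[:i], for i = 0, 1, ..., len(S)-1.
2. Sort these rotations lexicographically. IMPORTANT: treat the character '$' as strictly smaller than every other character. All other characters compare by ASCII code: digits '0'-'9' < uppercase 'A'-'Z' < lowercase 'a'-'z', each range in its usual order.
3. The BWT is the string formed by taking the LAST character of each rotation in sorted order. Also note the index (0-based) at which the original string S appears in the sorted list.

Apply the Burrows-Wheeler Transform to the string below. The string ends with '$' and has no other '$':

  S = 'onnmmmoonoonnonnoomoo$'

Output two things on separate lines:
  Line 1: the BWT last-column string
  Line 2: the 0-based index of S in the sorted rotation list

Answer: onmomnooonnooo$onomnnm
14

Derivation:
All 22 rotations (rotation i = S[i:]+S[:i]):
  rot[0] = onnmmmoonoonnonnoomoo$
  rot[1] = nnmmmoonoonnonnoomoo$o
  rot[2] = nmmmoonoonnonnoomoo$on
  rot[3] = mmmoonoonnonnoomoo$onn
  rot[4] = mmoonoonnonnoomoo$onnm
  rot[5] = moonoonnonnoomoo$onnmm
  rot[6] = oonoonnonnoomoo$onnmmm
  rot[7] = onoonnonnoomoo$onnmmmo
  rot[8] = noonnonnoomoo$onnmmmoo
  rot[9] = oonnonnoomoo$onnmmmoon
  rot[10] = onnonnoomoo$onnmmmoono
  rot[11] = nnonnoomoo$onnmmmoonoo
  rot[12] = nonnoomoo$onnmmmoonoon
  rot[13] = onnoomoo$onnmmmoonoonn
  rot[14] = nnoomoo$onnmmmoonoonno
  rot[15] = noomoo$onnmmmoonoonnon
  rot[16] = oomoo$onnmmmoonoonnonn
  rot[17] = omoo$onnmmmoonoonnonno
  rot[18] = moo$onnmmmoonoonnonnoo
  rot[19] = oo$onnmmmoonoonnonnoom
  rot[20] = o$onnmmmoonoonnonnoomo
  rot[21] = $onnmmmoonoonnonnoomoo
Sorted (with $ < everything):
  sorted[0] = $onnmmmoonoonnonnoomoo  (last char: 'o')
  sorted[1] = mmmoonoonnonnoomoo$onn  (last char: 'n')
  sorted[2] = mmoonoonnonnoomoo$onnm  (last char: 'm')
  sorted[3] = moo$onnmmmoonoonnonnoo  (last char: 'o')
  sorted[4] = moonoonnonnoomoo$onnmm  (last char: 'm')
  sorted[5] = nmmmoonoonnonnoomoo$on  (last char: 'n')
  sorted[6] = nnmmmoonoonnonnoomoo$o  (last char: 'o')
  sorted[7] = nnonnoomoo$onnmmmoonoo  (last char: 'o')
  sorted[8] = nnoomoo$onnmmmoonoonno  (last char: 'o')
  sorted[9] = nonnoomoo$onnmmmoonoon  (last char: 'n')
  sorted[10] = noomoo$onnmmmoonoonnon  (last char: 'n')
  sorted[11] = noonnonnoomoo$onnmmmoo  (last char: 'o')
  sorted[12] = o$onnmmmoonoonnonnoomo  (last char: 'o')
  sorted[13] = omoo$onnmmmoonoonnonno  (last char: 'o')
  sorted[14] = onnmmmoonoonnonnoomoo$  (last char: '$')
  sorted[15] = onnonnoomoo$onnmmmoono  (last char: 'o')
  sorted[16] = onnoomoo$onnmmmoonoonn  (last char: 'n')
  sorted[17] = onoonnonnoomoo$onnmmmo  (last char: 'o')
  sorted[18] = oo$onnmmmoonoonnonnoom  (last char: 'm')
  sorted[19] = oomoo$onnmmmoonoonnonn  (last char: 'n')
  sorted[20] = oonnonnoomoo$onnmmmoon  (last char: 'n')
  sorted[21] = oonoonnonnoomoo$onnmmm  (last char: 'm')
Last column: onmomnooonnooo$onomnnm
Original string S is at sorted index 14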